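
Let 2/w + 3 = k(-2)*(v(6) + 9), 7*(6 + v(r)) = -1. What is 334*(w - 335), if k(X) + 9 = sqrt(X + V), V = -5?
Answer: -4834699766/43201 - 93520*I*sqrt(7)/43201 ≈ -1.1191e+5 - 5.7274*I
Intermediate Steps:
v(r) = -43/7 (v(r) = -6 + (1/7)*(-1) = -6 - 1/7 = -43/7)
k(X) = -9 + sqrt(-5 + X) (k(X) = -9 + sqrt(X - 5) = -9 + sqrt(-5 + X))
w = 2/(-201/7 + 20*I*sqrt(7)/7) (w = 2/(-3 + (-9 + sqrt(-5 - 2))*(-43/7 + 9)) = 2/(-3 + (-9 + sqrt(-7))*(20/7)) = 2/(-3 + (-9 + I*sqrt(7))*(20/7)) = 2/(-3 + (-180/7 + 20*I*sqrt(7)/7)) = 2/(-201/7 + 20*I*sqrt(7)/7) ≈ -0.065137 - 0.017148*I)
334*(w - 335) = 334*((-2814/43201 - 280*I*sqrt(7)/43201) - 335) = 334*(-14475149/43201 - 280*I*sqrt(7)/43201) = -4834699766/43201 - 93520*I*sqrt(7)/43201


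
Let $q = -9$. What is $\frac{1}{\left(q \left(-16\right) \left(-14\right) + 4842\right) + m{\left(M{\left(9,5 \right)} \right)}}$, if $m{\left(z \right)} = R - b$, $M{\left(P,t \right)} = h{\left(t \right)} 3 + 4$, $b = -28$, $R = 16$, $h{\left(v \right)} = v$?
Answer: $\frac{1}{2870} \approx 0.00034843$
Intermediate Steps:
$M{\left(P,t \right)} = 4 + 3 t$ ($M{\left(P,t \right)} = t 3 + 4 = 3 t + 4 = 4 + 3 t$)
$m{\left(z \right)} = 44$ ($m{\left(z \right)} = 16 - -28 = 16 + 28 = 44$)
$\frac{1}{\left(q \left(-16\right) \left(-14\right) + 4842\right) + m{\left(M{\left(9,5 \right)} \right)}} = \frac{1}{\left(\left(-9\right) \left(-16\right) \left(-14\right) + 4842\right) + 44} = \frac{1}{\left(144 \left(-14\right) + 4842\right) + 44} = \frac{1}{\left(-2016 + 4842\right) + 44} = \frac{1}{2826 + 44} = \frac{1}{2870}$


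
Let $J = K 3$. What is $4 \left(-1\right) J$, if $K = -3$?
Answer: $36$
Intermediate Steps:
$J = -9$ ($J = \left(-3\right) 3 = -9$)
$4 \left(-1\right) J = 4 \left(-1\right) \left(-9\right) = \left(-4\right) \left(-9\right) = 36$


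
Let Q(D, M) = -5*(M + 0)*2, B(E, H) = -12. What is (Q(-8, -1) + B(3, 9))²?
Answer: 4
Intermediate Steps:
Q(D, M) = -10*M (Q(D, M) = -5*M*2 = -10*M)
(Q(-8, -1) + B(3, 9))² = (-10*(-1) - 12)² = (10 - 12)² = (-2)² = 4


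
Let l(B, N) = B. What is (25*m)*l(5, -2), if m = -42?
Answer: -5250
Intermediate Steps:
(25*m)*l(5, -2) = (25*(-42))*5 = -1050*5 = -5250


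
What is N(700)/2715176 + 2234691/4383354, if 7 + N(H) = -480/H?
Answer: 35394016474889/69425869218440 ≈ 0.50981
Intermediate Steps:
N(H) = -7 - 480/H
N(700)/2715176 + 2234691/4383354 = (-7 - 480/700)/2715176 + 2234691/4383354 = (-7 - 480*1/700)*(1/2715176) + 2234691*(1/4383354) = (-7 - 24/35)*(1/2715176) + 744897/1461118 = -269/35*1/2715176 + 744897/1461118 = -269/95031160 + 744897/1461118 = 35394016474889/69425869218440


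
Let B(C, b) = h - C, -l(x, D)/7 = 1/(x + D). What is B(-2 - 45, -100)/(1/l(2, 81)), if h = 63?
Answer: -770/83 ≈ -9.2771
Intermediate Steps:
l(x, D) = -7/(D + x) (l(x, D) = -7/(x + D) = -7/(D + x))
B(C, b) = 63 - C
B(-2 - 45, -100)/(1/l(2, 81)) = (63 - (-2 - 45))/(1/(-7/(81 + 2))) = (63 - 1*(-47))/(1/(-7/83)) = (63 + 47)/(1/(-7*1/83)) = 110/(1/(-7/83)) = 110/(-83/7) = 110*(-7/83) = -770/83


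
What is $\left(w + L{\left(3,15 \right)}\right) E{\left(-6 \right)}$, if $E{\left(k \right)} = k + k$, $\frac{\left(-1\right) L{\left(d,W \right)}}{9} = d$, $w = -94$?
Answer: $1452$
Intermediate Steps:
$L{\left(d,W \right)} = - 9 d$
$E{\left(k \right)} = 2 k$
$\left(w + L{\left(3,15 \right)}\right) E{\left(-6 \right)} = \left(-94 - 27\right) 2 \left(-6\right) = \left(-94 - 27\right) \left(-12\right) = \left(-121\right) \left(-12\right) = 1452$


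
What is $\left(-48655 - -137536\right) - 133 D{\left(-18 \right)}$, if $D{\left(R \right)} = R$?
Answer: $91275$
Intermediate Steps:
$\left(-48655 - -137536\right) - 133 D{\left(-18 \right)} = \left(-48655 - -137536\right) - 133 \left(-18\right) = \left(-48655 + 137536\right) - -2394 = 88881 + 2394 = 91275$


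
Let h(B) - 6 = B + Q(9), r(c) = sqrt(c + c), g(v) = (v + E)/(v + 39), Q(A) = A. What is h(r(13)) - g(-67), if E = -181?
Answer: 43/7 + sqrt(26) ≈ 11.242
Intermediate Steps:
g(v) = (-181 + v)/(39 + v) (g(v) = (v - 181)/(v + 39) = (-181 + v)/(39 + v))
r(c) = sqrt(2)*sqrt(c) (r(c) = sqrt(2*c) = sqrt(2)*sqrt(c))
h(B) = 15 + B (h(B) = 6 + (B + 9) = 6 + (9 + B) = 15 + B)
h(r(13)) - g(-67) = (15 + sqrt(2)*sqrt(13)) - (-181 - 67)/(39 - 67) = (15 + sqrt(26)) - (-248)/(-28) = (15 + sqrt(26)) - (-1)*(-248)/28 = (15 + sqrt(26)) - 1*62/7 = (15 + sqrt(26)) - 62/7 = 43/7 + sqrt(26)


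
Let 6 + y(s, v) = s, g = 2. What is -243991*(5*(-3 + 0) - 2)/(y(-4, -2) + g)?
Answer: -4147847/8 ≈ -5.1848e+5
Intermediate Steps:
y(s, v) = -6 + s
-243991*(5*(-3 + 0) - 2)/(y(-4, -2) + g) = -243991*(5*(-3 + 0) - 2)/((-6 - 4) + 2) = -243991*(5*(-3) - 2)/(-10 + 2) = -243991*(-15 - 2)/(-8) = -(-4147847)*(-1)/8 = -243991*17/8 = -4147847/8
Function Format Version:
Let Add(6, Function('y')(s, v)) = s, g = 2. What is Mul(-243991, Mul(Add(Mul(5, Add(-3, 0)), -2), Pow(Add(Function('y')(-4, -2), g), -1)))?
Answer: Rational(-4147847, 8) ≈ -5.1848e+5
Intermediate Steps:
Function('y')(s, v) = Add(-6, s)
Mul(-243991, Mul(Add(Mul(5, Add(-3, 0)), -2), Pow(Add(Function('y')(-4, -2), g), -1))) = Mul(-243991, Mul(Add(Mul(5, Add(-3, 0)), -2), Pow(Add(Add(-6, -4), 2), -1))) = Mul(-243991, Mul(Add(Mul(5, -3), -2), Pow(Add(-10, 2), -1))) = Mul(-243991, Mul(Add(-15, -2), Pow(-8, -1))) = Mul(-243991, Mul(-17, Rational(-1, 8))) = Mul(-243991, Rational(17, 8)) = Rational(-4147847, 8)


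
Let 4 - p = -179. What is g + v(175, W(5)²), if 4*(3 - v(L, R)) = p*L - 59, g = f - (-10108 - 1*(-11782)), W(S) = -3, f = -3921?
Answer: -27167/2 ≈ -13584.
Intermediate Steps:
p = 183 (p = 4 - 1*(-179) = 4 + 179 = 183)
g = -5595 (g = -3921 - (-10108 - 1*(-11782)) = -3921 - (-10108 + 11782) = -3921 - 1*1674 = -3921 - 1674 = -5595)
v(L, R) = 71/4 - 183*L/4 (v(L, R) = 3 - (183*L - 59)/4 = 3 - (-59 + 183*L)/4 = 3 + (59/4 - 183*L/4) = 71/4 - 183*L/4)
g + v(175, W(5)²) = -5595 + (71/4 - 183/4*175) = -5595 + (71/4 - 32025/4) = -5595 - 15977/2 = -27167/2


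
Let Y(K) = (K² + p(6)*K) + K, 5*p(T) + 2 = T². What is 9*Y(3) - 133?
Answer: 793/5 ≈ 158.60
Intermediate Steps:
p(T) = -⅖ + T²/5
Y(K) = K² + 39*K/5 (Y(K) = (K² + (-⅖ + (⅕)*6²)*K) + K = (K² + (-⅖ + (⅕)*36)*K) + K = (K² + (-⅖ + 36/5)*K) + K = (K² + 34*K/5) + K = K² + 39*K/5)
9*Y(3) - 133 = 9*((⅕)*3*(39 + 5*3)) - 133 = 9*((⅕)*3*(39 + 15)) - 133 = 9*((⅕)*3*54) - 133 = 9*(162/5) - 133 = 1458/5 - 133 = 793/5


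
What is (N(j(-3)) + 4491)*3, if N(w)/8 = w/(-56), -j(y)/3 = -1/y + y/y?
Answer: 94323/7 ≈ 13475.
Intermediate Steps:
j(y) = -3 + 3/y (j(y) = -3*(-1/y + y/y) = -3*(-1/y + 1) = -3*(1 - 1/y) = -3 + 3/y)
N(w) = -w/7 (N(w) = 8*(w/(-56)) = 8*(w*(-1/56)) = 8*(-w/56) = -w/7)
(N(j(-3)) + 4491)*3 = (-(-3 + 3/(-3))/7 + 4491)*3 = (-(-3 + 3*(-⅓))/7 + 4491)*3 = (-(-3 - 1)/7 + 4491)*3 = (-⅐*(-4) + 4491)*3 = (4/7 + 4491)*3 = (31441/7)*3 = 94323/7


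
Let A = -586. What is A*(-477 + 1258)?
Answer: -457666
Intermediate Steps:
A*(-477 + 1258) = -586*(-477 + 1258) = -586*781 = -457666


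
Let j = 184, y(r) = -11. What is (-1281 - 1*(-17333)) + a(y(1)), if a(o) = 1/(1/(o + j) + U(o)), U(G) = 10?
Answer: 27786185/1731 ≈ 16052.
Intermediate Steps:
a(o) = 1/(10 + 1/(184 + o)) (a(o) = 1/(1/(o + 184) + 10) = 1/(1/(184 + o) + 10) = 1/(10 + 1/(184 + o)))
(-1281 - 1*(-17333)) + a(y(1)) = (-1281 - 1*(-17333)) + (184 - 11)/(1841 + 10*(-11)) = (-1281 + 17333) + 173/(1841 - 110) = 16052 + 173/1731 = 27786185/1731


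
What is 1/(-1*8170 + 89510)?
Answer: 1/81340 ≈ 1.2294e-5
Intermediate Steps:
1/(-1*8170 + 89510) = 1/(-8170 + 89510) = 1/81340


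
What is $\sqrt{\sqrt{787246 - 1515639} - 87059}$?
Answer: $\sqrt{-87059 + i \sqrt{728393}} \approx 1.446 + 295.06 i$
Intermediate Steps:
$\sqrt{\sqrt{787246 - 1515639} - 87059} = \sqrt{\sqrt{-728393} - 87059} = \sqrt{i \sqrt{728393} - 87059} = \sqrt{-87059 + i \sqrt{728393}}$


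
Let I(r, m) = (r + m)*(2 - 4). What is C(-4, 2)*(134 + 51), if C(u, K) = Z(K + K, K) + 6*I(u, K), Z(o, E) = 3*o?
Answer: 6660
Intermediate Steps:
I(r, m) = -2*m - 2*r (I(r, m) = (m + r)*(-2) = -2*m - 2*r)
C(u, K) = -12*u - 6*K (C(u, K) = 3*(K + K) + 6*(-2*K - 2*u) = 3*(2*K) + (-12*K - 12*u) = 6*K + (-12*K - 12*u) = -12*u - 6*K)
C(-4, 2)*(134 + 51) = (-12*(-4) - 6*2)*(134 + 51) = (48 - 12)*185 = 36*185 = 6660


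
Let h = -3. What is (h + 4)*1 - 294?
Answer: -293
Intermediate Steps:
(h + 4)*1 - 294 = (-3 + 4)*1 - 294 = 1*1 - 294 = 1 - 294 = -293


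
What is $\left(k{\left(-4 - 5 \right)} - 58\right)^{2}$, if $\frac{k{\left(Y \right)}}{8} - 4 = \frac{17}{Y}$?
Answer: $\frac{136900}{81} \approx 1690.1$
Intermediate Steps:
$k{\left(Y \right)} = 32 + \frac{136}{Y}$ ($k{\left(Y \right)} = 32 + 8 \frac{17}{Y} = 32 + \frac{136}{Y}$)
$\left(k{\left(-4 - 5 \right)} - 58\right)^{2} = \left(\left(32 + \frac{136}{-4 - 5}\right) - 58\right)^{2} = \left(\left(32 + \frac{136}{-9}\right) - 58\right)^{2} = \left(\left(32 + 136 \left(- \frac{1}{9}\right)\right) - 58\right)^{2} = \left(\left(32 - \frac{136}{9}\right) - 58\right)^{2} = \left(\frac{152}{9} - 58\right)^{2} = \left(- \frac{370}{9}\right)^{2} = \frac{136900}{81}$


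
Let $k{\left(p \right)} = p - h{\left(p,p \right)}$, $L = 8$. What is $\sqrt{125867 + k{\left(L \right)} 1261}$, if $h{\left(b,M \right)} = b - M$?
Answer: $\sqrt{135955} \approx 368.72$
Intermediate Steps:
$k{\left(p \right)} = p$ ($k{\left(p \right)} = p - \left(p - p\right) = p - 0 = p + 0 = p$)
$\sqrt{125867 + k{\left(L \right)} 1261} = \sqrt{125867 + 8 \cdot 1261} = \sqrt{125867 + 10088} = \sqrt{135955}$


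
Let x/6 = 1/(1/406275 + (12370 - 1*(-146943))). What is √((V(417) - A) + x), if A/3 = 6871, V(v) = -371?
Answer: I*√21977126861469888221761046/32362444538 ≈ 144.86*I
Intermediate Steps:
A = 20613 (A = 3*6871 = 20613)
x = 1218825/32362444538 (x = 6/(1/406275 + (12370 - 1*(-146943))) = 6/(1/406275 + (12370 + 146943)) = 6/(1/406275 + 159313) = 6/(64724889076/406275) = 6*(406275/64724889076) = 1218825/32362444538 ≈ 3.7662e-5)
√((V(417) - A) + x) = √((-371 - 1*20613) + 1218825/32362444538) = √((-371 - 20613) + 1218825/32362444538) = √(-20984 + 1218825/32362444538) = √(-679093534966567/32362444538) = I*√21977126861469888221761046/32362444538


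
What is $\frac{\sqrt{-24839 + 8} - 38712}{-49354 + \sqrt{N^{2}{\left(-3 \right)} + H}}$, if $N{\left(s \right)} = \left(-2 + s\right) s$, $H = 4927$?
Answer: $\frac{38712 - 3 i \sqrt{2759}}{49354 - 4 \sqrt{322}} \approx 0.78552 - 0.0031975 i$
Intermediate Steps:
$N{\left(s \right)} = s \left(-2 + s\right)$
$\frac{\sqrt{-24839 + 8} - 38712}{-49354 + \sqrt{N^{2}{\left(-3 \right)} + H}} = \frac{\sqrt{-24839 + 8} - 38712}{-49354 + \sqrt{\left(- 3 \left(-2 - 3\right)\right)^{2} + 4927}} = \frac{\sqrt{-24831} - 38712}{-49354 + \sqrt{\left(\left(-3\right) \left(-5\right)\right)^{2} + 4927}} = \frac{3 i \sqrt{2759} - 38712}{-49354 + \sqrt{15^{2} + 4927}} = \frac{-38712 + 3 i \sqrt{2759}}{-49354 + \sqrt{225 + 4927}} = \frac{-38712 + 3 i \sqrt{2759}}{-49354 + \sqrt{5152}} = \frac{-38712 + 3 i \sqrt{2759}}{-49354 + 4 \sqrt{322}}$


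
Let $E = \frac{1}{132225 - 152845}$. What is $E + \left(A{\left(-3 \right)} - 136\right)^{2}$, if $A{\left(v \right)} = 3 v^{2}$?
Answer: $\frac{244986219}{20620} \approx 11881.0$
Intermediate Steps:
$E = - \frac{1}{20620}$ ($E = \frac{1}{-20620} = - \frac{1}{20620} \approx -4.8497 \cdot 10^{-5}$)
$E + \left(A{\left(-3 \right)} - 136\right)^{2} = - \frac{1}{20620} + \left(3 \left(-3\right)^{2} - 136\right)^{2} = - \frac{1}{20620} + \left(3 \cdot 9 - 136\right)^{2} = - \frac{1}{20620} + \left(27 - 136\right)^{2} = - \frac{1}{20620} + \left(-109\right)^{2} = - \frac{1}{20620} + 11881 = \frac{244986219}{20620}$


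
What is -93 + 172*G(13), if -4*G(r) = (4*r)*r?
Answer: -29161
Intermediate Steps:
G(r) = -r² (G(r) = -4*r*r/4 = -r²)
-93 + 172*G(13) = -93 + 172*(-1*13²) = -93 + 172*(-1*169) = -93 + 172*(-169) = -93 - 29068 = -29161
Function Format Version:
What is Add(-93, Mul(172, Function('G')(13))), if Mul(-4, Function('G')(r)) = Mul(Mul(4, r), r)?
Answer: -29161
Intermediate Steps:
Function('G')(r) = Mul(-1, Pow(r, 2)) (Function('G')(r) = Mul(Rational(-1, 4), Mul(Mul(4, r), r)) = Mul(Rational(-1, 4), Mul(4, Pow(r, 2))) = Mul(-1, Pow(r, 2)))
Add(-93, Mul(172, Function('G')(13))) = Add(-93, Mul(172, Mul(-1, Pow(13, 2)))) = Add(-93, Mul(172, Mul(-1, 169))) = Add(-93, Mul(172, -169)) = Add(-93, -29068) = -29161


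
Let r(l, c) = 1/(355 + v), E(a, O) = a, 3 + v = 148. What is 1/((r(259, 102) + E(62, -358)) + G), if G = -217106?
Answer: -500/108521999 ≈ -4.6074e-6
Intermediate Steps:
v = 145 (v = -3 + 148 = 145)
r(l, c) = 1/500 (r(l, c) = 1/(355 + 145) = 1/500)
1/((r(259, 102) + E(62, -358)) + G) = 1/((1/500 + 62) - 217106) = 1/(31001/500 - 217106) = 1/(-108521999/500) = -500/108521999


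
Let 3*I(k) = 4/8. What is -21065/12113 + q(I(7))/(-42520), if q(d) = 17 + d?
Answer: -5375350439/3090268560 ≈ -1.7394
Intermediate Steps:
I(k) = ⅙ (I(k) = (4/8)/3 = (4*(⅛))/3 = (⅓)*(½) = ⅙)
-21065/12113 + q(I(7))/(-42520) = -21065/12113 + (17 + ⅙)/(-42520) = -21065*1/12113 + (103/6)*(-1/42520) = -21065/12113 - 103/255120 = -5375350439/3090268560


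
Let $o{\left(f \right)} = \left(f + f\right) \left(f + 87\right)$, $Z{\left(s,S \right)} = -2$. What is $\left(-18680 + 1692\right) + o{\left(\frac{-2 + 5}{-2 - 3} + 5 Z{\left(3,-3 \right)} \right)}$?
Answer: $- \frac{465192}{25} \approx -18608.0$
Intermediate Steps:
$o{\left(f \right)} = 2 f \left(87 + f\right)$
$\left(-18680 + 1692\right) + o{\left(\frac{-2 + 5}{-2 - 3} + 5 Z{\left(3,-3 \right)} \right)} = \left(-18680 + 1692\right) + 2 \left(\frac{-2 + 5}{-2 - 3} + 5 \left(-2\right)\right) \left(87 + \left(\frac{-2 + 5}{-2 - 3} + 5 \left(-2\right)\right)\right) = -16988 + 2 \left(\frac{3}{-5} - 10\right) \left(87 - \left(10 - \frac{3}{-5}\right)\right) = -16988 + 2 \left(3 \left(- \frac{1}{5}\right) - 10\right) \left(87 + \left(3 \left(- \frac{1}{5}\right) - 10\right)\right) = -16988 + 2 \left(- \frac{3}{5} - 10\right) \left(87 - \frac{53}{5}\right) = -16988 + 2 \left(- \frac{53}{5}\right) \left(87 - \frac{53}{5}\right) = -16988 + 2 \left(- \frac{53}{5}\right) \frac{382}{5} = -16988 - \frac{40492}{25} = - \frac{465192}{25}$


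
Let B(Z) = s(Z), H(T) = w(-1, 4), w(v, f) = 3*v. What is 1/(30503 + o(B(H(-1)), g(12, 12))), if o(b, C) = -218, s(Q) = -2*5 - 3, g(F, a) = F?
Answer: 1/30285 ≈ 3.3020e-5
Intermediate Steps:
H(T) = -3 (H(T) = 3*(-1) = -3)
s(Q) = -13 (s(Q) = -10 - 3 = -13)
B(Z) = -13
1/(30503 + o(B(H(-1)), g(12, 12))) = 1/(30503 - 218) = 1/30285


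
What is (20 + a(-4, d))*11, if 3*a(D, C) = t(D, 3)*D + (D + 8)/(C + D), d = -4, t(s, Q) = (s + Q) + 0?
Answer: 1397/6 ≈ 232.83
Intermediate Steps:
t(s, Q) = Q + s (t(s, Q) = (Q + s) + 0 = Q + s)
a(D, C) = D*(3 + D)/3 + (8 + D)/(3*(C + D)) (a(D, C) = ((3 + D)*D + (D + 8)/(C + D))/3 = (D*(3 + D) + (8 + D)/(C + D))/3 = D*(3 + D)/3 + (8 + D)/(3*(C + D)))
(20 + a(-4, d))*11 = (20 + (8 - 4 + (-4)²*(3 - 4) - 4*(-4)*(3 - 4))/(3*(-4 - 4)))*11 = (20 + (⅓)*(8 - 4 + 16*(-1) - 4*(-4)*(-1))/(-8))*11 = (20 + (⅓)*(-⅛)*(8 - 4 - 16 - 16))*11 = (20 + (⅓)*(-⅛)*(-28))*11 = (20 + 7/6)*11 = (127/6)*11 = 1397/6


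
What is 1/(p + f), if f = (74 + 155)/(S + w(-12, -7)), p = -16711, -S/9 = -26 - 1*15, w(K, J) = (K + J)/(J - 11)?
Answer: -6661/111307849 ≈ -5.9843e-5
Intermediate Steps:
w(K, J) = (J + K)/(-11 + J)
S = 369 (S = -9*(-26 - 1*15) = -9*(-26 - 15) = -9*(-41) = 369)
f = 4122/6661 (f = (74 + 155)/(369 + (-7 - 12)/(-11 - 7)) = 229/(369 - 19/(-18)) = 229/(369 - 1/18*(-19)) = 229/(369 + 19/18) = 229/(6661/18) = 229*(18/6661) = 4122/6661 ≈ 0.61883)
1/(p + f) = 1/(-16711 + 4122/6661) = 1/(-111307849/6661) = -6661/111307849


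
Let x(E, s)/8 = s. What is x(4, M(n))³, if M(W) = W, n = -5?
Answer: -64000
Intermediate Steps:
x(E, s) = 8*s
x(4, M(n))³ = (8*(-5))³ = (-40)³ = -64000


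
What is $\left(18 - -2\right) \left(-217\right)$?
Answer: $-4340$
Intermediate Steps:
$\left(18 - -2\right) \left(-217\right) = \left(18 + 2\right) \left(-217\right) = 20 \left(-217\right) = -4340$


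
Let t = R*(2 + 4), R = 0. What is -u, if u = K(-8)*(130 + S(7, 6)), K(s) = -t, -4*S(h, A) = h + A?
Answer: 0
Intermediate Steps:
t = 0 (t = 0*(2 + 4) = 0*6 = 0)
S(h, A) = -A/4 - h/4 (S(h, A) = -(h + A)/4 = -(A + h)/4 = -A/4 - h/4)
K(s) = 0 (K(s) = -1*0 = 0)
u = 0 (u = 0*(130 + (-¼*6 - ¼*7)) = 0*(130 + (-3/2 - 7/4)) = 0*(130 - 13/4) = 0*(507/4) = 0)
-u = -1*0 = 0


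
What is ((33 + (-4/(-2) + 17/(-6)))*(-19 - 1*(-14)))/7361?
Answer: -965/44166 ≈ -0.021849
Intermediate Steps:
((33 + (-4/(-2) + 17/(-6)))*(-19 - 1*(-14)))/7361 = ((33 + (-4*(-1/2) + 17*(-1/6)))*(-19 + 14))*(1/7361) = ((33 + (2 - 17/6))*(-5))*(1/7361) = ((33 - 5/6)*(-5))*(1/7361) = ((193/6)*(-5))*(1/7361) = -965/6*1/7361 = -965/44166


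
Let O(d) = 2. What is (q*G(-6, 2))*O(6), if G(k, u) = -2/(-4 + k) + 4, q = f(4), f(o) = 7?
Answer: 294/5 ≈ 58.800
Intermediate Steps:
q = 7
G(k, u) = 4 - 2/(-4 + k)
(q*G(-6, 2))*O(6) = (7*(2*(-9 + 2*(-6))/(-4 - 6)))*2 = (7*(2*(-9 - 12)/(-10)))*2 = (7*(2*(-⅒)*(-21)))*2 = (7*(21/5))*2 = (147/5)*2 = 294/5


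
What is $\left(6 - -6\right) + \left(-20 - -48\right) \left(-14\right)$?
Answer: $-380$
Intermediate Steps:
$\left(6 - -6\right) + \left(-20 - -48\right) \left(-14\right) = \left(6 + 6\right) + \left(-20 + 48\right) \left(-14\right) = 12 + 28 \left(-14\right) = 12 - 392 = -380$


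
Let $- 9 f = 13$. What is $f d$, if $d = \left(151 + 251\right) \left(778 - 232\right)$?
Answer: $-317044$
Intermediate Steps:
$f = - \frac{13}{9}$ ($f = \left(- \frac{1}{9}\right) 13 = - \frac{13}{9} \approx -1.4444$)
$d = 219492$ ($d = 402 \cdot 546 = 219492$)
$f d = \left(- \frac{13}{9}\right) 219492 = -317044$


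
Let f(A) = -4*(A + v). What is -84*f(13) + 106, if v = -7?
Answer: 2122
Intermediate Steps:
f(A) = 28 - 4*A (f(A) = -4*(A - 7) = -4*(-7 + A) = 28 - 4*A)
-84*f(13) + 106 = -84*(28 - 4*13) + 106 = -84*(28 - 52) + 106 = -84*(-24) + 106 = 2016 + 106 = 2122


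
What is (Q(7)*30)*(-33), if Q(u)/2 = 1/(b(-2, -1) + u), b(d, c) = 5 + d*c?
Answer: -990/7 ≈ -141.43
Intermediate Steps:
b(d, c) = 5 + c*d
Q(u) = 2/(7 + u) (Q(u) = 2/((5 - 1*(-2)) + u) = 2/((5 + 2) + u) = 2/(7 + u))
(Q(7)*30)*(-33) = ((2/(7 + 7))*30)*(-33) = ((2/14)*30)*(-33) = ((2*(1/14))*30)*(-33) = ((⅐)*30)*(-33) = (30/7)*(-33) = -990/7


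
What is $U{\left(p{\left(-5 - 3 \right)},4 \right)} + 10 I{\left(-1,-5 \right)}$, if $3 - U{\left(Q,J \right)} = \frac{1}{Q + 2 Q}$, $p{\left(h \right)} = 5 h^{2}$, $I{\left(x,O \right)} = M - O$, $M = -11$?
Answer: $- \frac{54721}{960} \approx -57.001$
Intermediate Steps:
$I{\left(x,O \right)} = -11 - O$
$U{\left(Q,J \right)} = 3 - \frac{1}{3 Q}$ ($U{\left(Q,J \right)} = 3 - \frac{1}{Q + 2 Q} = 3 - \frac{1}{3 Q}$)
$U{\left(p{\left(-5 - 3 \right)},4 \right)} + 10 I{\left(-1,-5 \right)} = \left(3 - \frac{1}{3 \cdot 5 \left(-5 - 3\right)^{2}}\right) + 10 \left(-11 - -5\right) = \left(3 - \frac{1}{3 \cdot 5 \left(-8\right)^{2}}\right) + 10 \left(-11 + 5\right) = \left(3 - \frac{1}{3 \cdot 5 \cdot 64}\right) + 10 \left(-6\right) = \left(3 - \frac{1}{3 \cdot 320}\right) - 60 = \left(3 - \frac{1}{960}\right) - 60 = \frac{2879}{960} - 60 = - \frac{54721}{960}$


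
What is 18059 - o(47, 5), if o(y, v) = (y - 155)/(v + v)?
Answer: 90349/5 ≈ 18070.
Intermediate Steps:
o(y, v) = (-155 + y)/(2*v) (o(y, v) = (-155 + y)/((2*v)) = (-155 + y)*(1/(2*v)) = (-155 + y)/(2*v))
18059 - o(47, 5) = 18059 - (-155 + 47)/(2*5) = 18059 - (-108)/(2*5) = 18059 - 1*(-54/5) = 18059 + 54/5 = 90349/5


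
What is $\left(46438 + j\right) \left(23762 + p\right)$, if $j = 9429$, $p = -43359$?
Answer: $-1094825599$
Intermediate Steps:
$\left(46438 + j\right) \left(23762 + p\right) = \left(46438 + 9429\right) \left(23762 - 43359\right) = 55867 \left(-19597\right) = -1094825599$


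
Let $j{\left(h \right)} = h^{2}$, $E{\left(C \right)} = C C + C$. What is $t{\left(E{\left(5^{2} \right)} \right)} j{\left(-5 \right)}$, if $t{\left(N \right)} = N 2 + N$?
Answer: $48750$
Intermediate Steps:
$E{\left(C \right)} = C + C^{2}$ ($E{\left(C \right)} = C^{2} + C = C + C^{2}$)
$t{\left(N \right)} = 3 N$ ($t{\left(N \right)} = 2 N + N = 3 N$)
$t{\left(E{\left(5^{2} \right)} \right)} j{\left(-5 \right)} = 3 \cdot 5^{2} \left(1 + 5^{2}\right) \left(-5\right)^{2} = 3 \cdot 25 \left(1 + 25\right) 25 = 3 \cdot 25 \cdot 26 \cdot 25 = 3 \cdot 650 \cdot 25 = 1950 \cdot 25 = 48750$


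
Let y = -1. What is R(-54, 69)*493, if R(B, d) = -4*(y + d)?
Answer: -134096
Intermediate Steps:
R(B, d) = 4 - 4*d (R(B, d) = -4*(-1 + d) = 4 - 4*d)
R(-54, 69)*493 = (4 - 4*69)*493 = (4 - 276)*493 = -272*493 = -134096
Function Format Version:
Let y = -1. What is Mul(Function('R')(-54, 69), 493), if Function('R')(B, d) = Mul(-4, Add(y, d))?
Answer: -134096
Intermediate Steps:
Function('R')(B, d) = Add(4, Mul(-4, d)) (Function('R')(B, d) = Mul(-4, Add(-1, d)) = Add(4, Mul(-4, d)))
Mul(Function('R')(-54, 69), 493) = Mul(Add(4, Mul(-4, 69)), 493) = Mul(Add(4, -276), 493) = Mul(-272, 493) = -134096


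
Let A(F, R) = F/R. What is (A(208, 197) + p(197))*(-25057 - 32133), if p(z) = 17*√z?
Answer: -11895520/197 - 972230*√197 ≈ -1.3706e+7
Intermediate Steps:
(A(208, 197) + p(197))*(-25057 - 32133) = (208/197 + 17*√197)*(-25057 - 32133) = (208*(1/197) + 17*√197)*(-57190) = (208/197 + 17*√197)*(-57190) = -11895520/197 - 972230*√197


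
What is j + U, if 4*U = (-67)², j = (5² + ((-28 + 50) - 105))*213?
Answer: -44927/4 ≈ -11232.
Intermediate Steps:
j = -12354 (j = (25 + (22 - 105))*213 = (25 - 83)*213 = -58*213 = -12354)
U = 4489/4 (U = (¼)*(-67)² = (¼)*4489 = 4489/4 ≈ 1122.3)
j + U = -12354 + 4489/4 = -44927/4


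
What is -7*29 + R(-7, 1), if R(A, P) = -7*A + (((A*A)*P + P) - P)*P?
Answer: -105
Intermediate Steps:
R(A, P) = -7*A + A²*P² (R(A, P) = -7*A + ((A²*P + P) - P)*P = -7*A + ((P*A² + P) - P)*P = -7*A + ((P + P*A²) - P)*P = -7*A + (P*A²)*P = -7*A + A²*P²)
-7*29 + R(-7, 1) = -7*29 - 7*(-7 - 7*1²) = -203 - 7*(-7 - 7*1) = -203 - 7*(-7 - 7) = -203 - 7*(-14) = -203 + 98 = -105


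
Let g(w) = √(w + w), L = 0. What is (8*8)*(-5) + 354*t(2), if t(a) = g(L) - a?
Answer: -1028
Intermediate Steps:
g(w) = √2*√w (g(w) = √(2*w) = √2*√w)
t(a) = -a (t(a) = √2*√0 - a = √2*0 - a = 0 - a = -a)
(8*8)*(-5) + 354*t(2) = (8*8)*(-5) + 354*(-1*2) = 64*(-5) + 354*(-2) = -320 - 708 = -1028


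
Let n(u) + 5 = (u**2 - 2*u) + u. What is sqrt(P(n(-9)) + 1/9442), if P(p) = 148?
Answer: sqrt(13194411314)/9442 ≈ 12.166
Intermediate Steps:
n(u) = -5 + u**2 - u (n(u) = -5 + ((u**2 - 2*u) + u) = -5 + (u**2 - u) = -5 + u**2 - u)
sqrt(P(n(-9)) + 1/9442) = sqrt(148 + 1/9442) = sqrt(1397417/9442) = sqrt(13194411314)/9442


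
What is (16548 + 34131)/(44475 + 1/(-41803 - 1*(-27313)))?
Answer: 734338710/644442749 ≈ 1.1395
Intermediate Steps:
(16548 + 34131)/(44475 + 1/(-41803 - 1*(-27313))) = 50679/(44475 + 1/(-41803 + 27313)) = 50679/(44475 + 1/(-14490)) = 50679/(44475 - 1/14490) = 50679/(644442749/14490) = 50679*(14490/644442749) = 734338710/644442749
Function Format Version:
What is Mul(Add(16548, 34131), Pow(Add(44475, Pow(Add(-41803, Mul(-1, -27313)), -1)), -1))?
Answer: Rational(734338710, 644442749) ≈ 1.1395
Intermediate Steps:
Mul(Add(16548, 34131), Pow(Add(44475, Pow(Add(-41803, Mul(-1, -27313)), -1)), -1)) = Mul(50679, Pow(Add(44475, Pow(Add(-41803, 27313), -1)), -1)) = Mul(50679, Pow(Add(44475, Pow(-14490, -1)), -1)) = Mul(50679, Pow(Add(44475, Rational(-1, 14490)), -1)) = Mul(50679, Pow(Rational(644442749, 14490), -1)) = Mul(50679, Rational(14490, 644442749)) = Rational(734338710, 644442749)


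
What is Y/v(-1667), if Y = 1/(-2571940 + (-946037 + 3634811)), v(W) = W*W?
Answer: 1/324668717426 ≈ 3.0801e-12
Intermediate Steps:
v(W) = W²
Y = 1/116834 (Y = 1/(-2571940 + 2688774) = 1/116834 ≈ 8.5591e-6)
Y/v(-1667) = 1/(116834*((-1667)²)) = (1/116834)/2778889 = (1/116834)*(1/2778889) = 1/324668717426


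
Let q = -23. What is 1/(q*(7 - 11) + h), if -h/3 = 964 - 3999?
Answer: 1/9197 ≈ 0.00010873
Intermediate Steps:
h = 9105 (h = -3*(964 - 3999) = -3*(-3035) = 9105)
1/(q*(7 - 11) + h) = 1/(-23*(7 - 11) + 9105) = 1/(-23*(-4) + 9105) = 1/(92 + 9105) = 1/9197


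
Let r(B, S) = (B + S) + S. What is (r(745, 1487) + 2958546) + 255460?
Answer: 3217725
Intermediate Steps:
r(B, S) = B + 2*S
(r(745, 1487) + 2958546) + 255460 = ((745 + 2*1487) + 2958546) + 255460 = ((745 + 2974) + 2958546) + 255460 = (3719 + 2958546) + 255460 = 2962265 + 255460 = 3217725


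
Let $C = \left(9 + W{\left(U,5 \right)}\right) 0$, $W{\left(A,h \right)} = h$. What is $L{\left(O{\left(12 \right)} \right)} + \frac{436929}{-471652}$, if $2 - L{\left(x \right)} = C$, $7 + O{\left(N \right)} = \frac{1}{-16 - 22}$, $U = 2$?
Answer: $\frac{506375}{471652} \approx 1.0736$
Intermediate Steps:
$O{\left(N \right)} = - \frac{267}{38}$ ($O{\left(N \right)} = -7 + \frac{1}{-16 - 22} = -7 + \frac{1}{-38} = -7 - \frac{1}{38} = - \frac{267}{38}$)
$C = 0$ ($C = \left(9 + 5\right) 0 = 14 \cdot 0 = 0$)
$L{\left(x \right)} = 2$ ($L{\left(x \right)} = 2 - 0 = 2 + 0 = 2$)
$L{\left(O{\left(12 \right)} \right)} + \frac{436929}{-471652} = 2 + \frac{436929}{-471652} = 2 + 436929 \left(- \frac{1}{471652}\right) = 2 - \frac{436929}{471652} = \frac{506375}{471652}$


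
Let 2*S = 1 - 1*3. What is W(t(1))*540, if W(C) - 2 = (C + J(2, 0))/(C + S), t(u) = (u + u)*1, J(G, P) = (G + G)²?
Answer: 10800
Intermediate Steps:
J(G, P) = 4*G² (J(G, P) = (2*G)² = 4*G²)
t(u) = 2*u (t(u) = (2*u)*1 = 2*u)
S = -1 (S = (1 - 1*3)/2 = (1 - 3)/2 = (½)*(-2) = -1)
W(C) = 2 + (16 + C)/(-1 + C) (W(C) = 2 + (C + 4*2²)/(C - 1) = 2 + (C + 4*4)/(-1 + C) = 2 + (C + 16)/(-1 + C) = 2 + (16 + C)/(-1 + C))
W(t(1))*540 = ((14 + 3*(2*1))/(-1 + 2*1))*540 = ((14 + 3*2)/(-1 + 2))*540 = ((14 + 6)/1)*540 = (1*20)*540 = 20*540 = 10800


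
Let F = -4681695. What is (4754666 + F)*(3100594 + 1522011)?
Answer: 337316109455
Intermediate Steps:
(4754666 + F)*(3100594 + 1522011) = (4754666 - 4681695)*(3100594 + 1522011) = 72971*4622605 = 337316109455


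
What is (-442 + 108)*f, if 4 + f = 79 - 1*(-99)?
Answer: -58116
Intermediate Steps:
f = 174 (f = -4 + (79 - 1*(-99)) = -4 + (79 + 99) = -4 + 178 = 174)
(-442 + 108)*f = (-442 + 108)*174 = -334*174 = -58116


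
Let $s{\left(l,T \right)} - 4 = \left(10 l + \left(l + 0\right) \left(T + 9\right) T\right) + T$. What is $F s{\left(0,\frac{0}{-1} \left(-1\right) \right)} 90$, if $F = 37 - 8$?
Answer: $10440$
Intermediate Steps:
$F = 29$ ($F = 37 - 8 = 29$)
$s{\left(l,T \right)} = 4 + T + 10 l + T l \left(9 + T\right)$ ($s{\left(l,T \right)} = 4 + \left(\left(10 l + \left(l + 0\right) \left(T + 9\right) T\right) + T\right) = 4 + \left(\left(10 l + l \left(9 + T\right) T\right) + T\right) = 4 + \left(\left(10 l + T l \left(9 + T\right)\right) + T\right) = 4 + \left(T + 10 l + T l \left(9 + T\right)\right) = 4 + T + 10 l + T l \left(9 + T\right)$)
$F s{\left(0,\frac{0}{-1} \left(-1\right) \right)} 90 = 29 \left(4 + \frac{0}{-1} \left(-1\right) + 10 \cdot 0 + 0 \left(\frac{0}{-1} \left(-1\right)\right)^{2} + 9 \frac{0}{-1} \left(-1\right) 0\right) 90 = 29 \left(4 + 0 \left(-1\right) \left(-1\right) + 0 + 0 \left(0 \left(-1\right) \left(-1\right)\right)^{2} + 9 \cdot 0 \left(-1\right) \left(-1\right) 0\right) 90 = 29 \left(4 + 0 \left(-1\right) + 0 + 0 \left(0 \left(-1\right)\right)^{2} + 9 \cdot 0 \left(-1\right) 0\right) 90 = 29 \left(4 + 0 + 0 + 0 \cdot 0^{2} + 9 \cdot 0 \cdot 0\right) 90 = 29 \left(4 + 0 + 0 + 0 \cdot 0 + 0\right) 90 = 29 \left(4 + 0 + 0 + 0 + 0\right) 90 = 29 \cdot 4 \cdot 90 = 116 \cdot 90 = 10440$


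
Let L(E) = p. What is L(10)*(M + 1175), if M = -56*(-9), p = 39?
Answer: 65481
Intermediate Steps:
L(E) = 39
M = 504
L(10)*(M + 1175) = 39*(504 + 1175) = 39*1679 = 65481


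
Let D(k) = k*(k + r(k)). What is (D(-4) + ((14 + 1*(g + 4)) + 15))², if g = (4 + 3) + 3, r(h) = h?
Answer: 5625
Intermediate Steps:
g = 10 (g = 7 + 3 = 10)
D(k) = 2*k² (D(k) = k*(k + k) = k*(2*k) = 2*k²)
(D(-4) + ((14 + 1*(g + 4)) + 15))² = (2*(-4)² + ((14 + 1*(10 + 4)) + 15))² = (2*16 + ((14 + 1*14) + 15))² = (32 + ((14 + 14) + 15))² = (32 + (28 + 15))² = (32 + 43)² = 75² = 5625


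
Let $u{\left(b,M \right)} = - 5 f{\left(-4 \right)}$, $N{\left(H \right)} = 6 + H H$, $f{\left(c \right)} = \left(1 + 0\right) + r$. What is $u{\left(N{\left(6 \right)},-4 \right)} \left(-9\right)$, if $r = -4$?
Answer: $-135$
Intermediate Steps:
$f{\left(c \right)} = -3$ ($f{\left(c \right)} = \left(1 + 0\right) - 4 = 1 - 4 = -3$)
$N{\left(H \right)} = 6 + H^{2}$
$u{\left(b,M \right)} = 15$ ($u{\left(b,M \right)} = \left(-5\right) \left(-3\right) = 15$)
$u{\left(N{\left(6 \right)},-4 \right)} \left(-9\right) = 15 \left(-9\right) = -135$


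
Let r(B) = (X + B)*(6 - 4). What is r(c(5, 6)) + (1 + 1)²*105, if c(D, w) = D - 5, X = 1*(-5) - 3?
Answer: 404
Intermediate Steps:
X = -8 (X = -5 - 3 = -8)
c(D, w) = -5 + D
r(B) = -16 + 2*B (r(B) = (-8 + B)*(6 - 4) = (-8 + B)*2 = -16 + 2*B)
r(c(5, 6)) + (1 + 1)²*105 = (-16 + 2*(-5 + 5)) + (1 + 1)²*105 = (-16 + 2*0) + 2²*105 = (-16 + 0) + 4*105 = -16 + 420 = 404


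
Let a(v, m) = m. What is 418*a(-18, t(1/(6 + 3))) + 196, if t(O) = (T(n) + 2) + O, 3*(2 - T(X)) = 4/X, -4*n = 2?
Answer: 27262/9 ≈ 3029.1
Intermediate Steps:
n = -½ (n = -¼*2 = -½ ≈ -0.50000)
T(X) = 2 - 4/(3*X)
t(O) = 20/3 + O (t(O) = ((2 - 4/(3*(-½))) + 2) + O = ((2 - 4/3*(-2)) + 2) + O = ((2 + 8/3) + 2) + O = (14/3 + 2) + O = 20/3 + O)
418*a(-18, t(1/(6 + 3))) + 196 = 418*(20/3 + 1/(6 + 3)) + 196 = 418*(20/3 + 1/9) + 196 = 418*(20/3 + ⅑) + 196 = 418*(61/9) + 196 = 25498/9 + 196 = 27262/9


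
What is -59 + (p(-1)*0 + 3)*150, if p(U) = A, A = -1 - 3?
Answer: 391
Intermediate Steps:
A = -4
p(U) = -4
-59 + (p(-1)*0 + 3)*150 = -59 + (-4*0 + 3)*150 = -59 + (0 + 3)*150 = -59 + 3*150 = -59 + 450 = 391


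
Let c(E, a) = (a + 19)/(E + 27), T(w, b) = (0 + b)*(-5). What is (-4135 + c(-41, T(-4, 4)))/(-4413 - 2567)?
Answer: 57889/97720 ≈ 0.59240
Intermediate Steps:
T(w, b) = -5*b (T(w, b) = b*(-5) = -5*b)
c(E, a) = (19 + a)/(27 + E)
(-4135 + c(-41, T(-4, 4)))/(-4413 - 2567) = (-4135 + (19 - 5*4)/(27 - 41))/(-4413 - 2567) = (-4135 + (19 - 20)/(-14))/(-6980) = (-4135 - 1/14*(-1))*(-1/6980) = (-4135 + 1/14)*(-1/6980) = -57889/14*(-1/6980) = 57889/97720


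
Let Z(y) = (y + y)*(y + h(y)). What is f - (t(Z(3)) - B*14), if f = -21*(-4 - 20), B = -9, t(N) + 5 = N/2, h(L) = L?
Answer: 365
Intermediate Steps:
Z(y) = 4*y² (Z(y) = (y + y)*(y + y) = (2*y)*(2*y) = 4*y²)
t(N) = -5 + N/2
f = 504 (f = -21*(-24) = 504)
f - (t(Z(3)) - B*14) = 504 - ((-5 + (4*3²)/2) - (-9)*14) = 504 - ((-5 + (4*9)/2) - 1*(-126)) = 504 - ((-5 + (½)*36) + 126) = 504 - ((-5 + 18) + 126) = 504 - (13 + 126) = 504 - 1*139 = 504 - 139 = 365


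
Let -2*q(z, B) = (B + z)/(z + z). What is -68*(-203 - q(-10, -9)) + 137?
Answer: 139087/10 ≈ 13909.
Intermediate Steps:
q(z, B) = -(B + z)/(4*z) (q(z, B) = -(B + z)/(2*(z + z)) = -(B + z)/(2*(2*z)) = -(B + z)*1/(2*z)/2 = -(B + z)/(4*z))
-68*(-203 - q(-10, -9)) + 137 = -68*(-203 - (-1*(-9) - 1*(-10))/(4*(-10))) + 137 = -68*(-203 - (-1)*(9 + 10)/(4*10)) + 137 = -68*(-203 - (-1)*19/(4*10)) + 137 = -68*(-203 - 1*(-19/40)) + 137 = -68*(-203 + 19/40) + 137 = -68*(-8101/40) + 137 = 137717/10 + 137 = 139087/10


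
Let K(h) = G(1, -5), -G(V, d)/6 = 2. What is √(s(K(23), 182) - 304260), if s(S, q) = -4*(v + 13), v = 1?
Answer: 2*I*√76079 ≈ 551.65*I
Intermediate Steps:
G(V, d) = -12 (G(V, d) = -6*2 = -12)
K(h) = -12
s(S, q) = -56 (s(S, q) = -4*(1 + 13) = -4*14 = -56)
√(s(K(23), 182) - 304260) = √(-56 - 304260) = √(-304316) = 2*I*√76079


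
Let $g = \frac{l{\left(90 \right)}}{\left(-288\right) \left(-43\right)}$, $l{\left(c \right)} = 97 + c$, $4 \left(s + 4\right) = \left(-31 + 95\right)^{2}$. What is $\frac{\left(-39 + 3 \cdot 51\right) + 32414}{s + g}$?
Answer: $\frac{402826752}{12631867} \approx 31.89$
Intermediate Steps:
$s = 1020$ ($s = -4 + \frac{\left(-31 + 95\right)^{2}}{4} = -4 + \frac{64^{2}}{4} = -4 + \frac{1}{4} \cdot 4096 = -4 + 1024 = 1020$)
$g = \frac{187}{12384}$ ($g = \frac{97 + 90}{\left(-288\right) \left(-43\right)} = \frac{187}{12384} \approx 0.0151$)
$\frac{\left(-39 + 3 \cdot 51\right) + 32414}{s + g} = \frac{\left(-39 + 3 \cdot 51\right) + 32414}{1020 + \frac{187}{12384}} = \frac{\left(-39 + 153\right) + 32414}{\frac{12631867}{12384}} = \left(114 + 32414\right) \frac{12384}{12631867} = 32528 \cdot \frac{12384}{12631867} = \frac{402826752}{12631867}$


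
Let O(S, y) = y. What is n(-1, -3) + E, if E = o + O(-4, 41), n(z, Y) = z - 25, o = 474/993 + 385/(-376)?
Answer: 1798813/124456 ≈ 14.453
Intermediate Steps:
o = -68027/124456 (o = 474*(1/993) + 385*(-1/376) = 158/331 - 385/376 = -68027/124456 ≈ -0.54659)
n(z, Y) = -25 + z
E = 5034669/124456 (E = -68027/124456 + 41 = 5034669/124456 ≈ 40.453)
n(-1, -3) + E = (-25 - 1) + 5034669/124456 = -26 + 5034669/124456 = 1798813/124456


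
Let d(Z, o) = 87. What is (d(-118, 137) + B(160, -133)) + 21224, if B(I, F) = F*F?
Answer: 39000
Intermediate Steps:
B(I, F) = F²
(d(-118, 137) + B(160, -133)) + 21224 = (87 + (-133)²) + 21224 = (87 + 17689) + 21224 = 17776 + 21224 = 39000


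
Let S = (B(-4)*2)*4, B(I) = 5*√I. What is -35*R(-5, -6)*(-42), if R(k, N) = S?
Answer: 117600*I ≈ 1.176e+5*I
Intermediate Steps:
S = 80*I (S = ((5*√(-4))*2)*4 = ((5*(2*I))*2)*4 = ((10*I)*2)*4 = (20*I)*4 = 80*I ≈ 80.0*I)
R(k, N) = 80*I
-35*R(-5, -6)*(-42) = -2800*I*(-42) = 117600*I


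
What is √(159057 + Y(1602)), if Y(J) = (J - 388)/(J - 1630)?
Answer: √31166674/14 ≈ 398.77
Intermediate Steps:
Y(J) = (-388 + J)/(-1630 + J)
√(159057 + Y(1602)) = √(159057 + (-388 + 1602)/(-1630 + 1602)) = √(159057 + 1214/(-28)) = √(159057 - 1/28*1214) = √(159057 - 607/14) = √(2226191/14) = √31166674/14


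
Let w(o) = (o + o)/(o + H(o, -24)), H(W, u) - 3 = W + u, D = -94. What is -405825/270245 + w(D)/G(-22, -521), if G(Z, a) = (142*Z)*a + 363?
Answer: -27615983623783/18389907572047 ≈ -1.5017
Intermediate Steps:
H(W, u) = 3 + W + u (H(W, u) = 3 + (W + u) = 3 + W + u)
G(Z, a) = 363 + 142*Z*a (G(Z, a) = 142*Z*a + 363 = 363 + 142*Z*a)
w(o) = 2*o/(-21 + 2*o) (w(o) = (o + o)/(o + (3 + o - 24)) = (2*o)/(o + (-21 + o)) = (2*o)/(-21 + 2*o) = 2*o/(-21 + 2*o))
-405825/270245 + w(D)/G(-22, -521) = -405825/270245 + (2*(-94)/(-21 + 2*(-94)))/(363 + 142*(-22)*(-521)) = -405825*1/270245 + (2*(-94)/(-21 - 188))/(363 + 1627604) = -81165/54049 + (2*(-94)/(-209))/1627967 = -81165/54049 + (2*(-94)*(-1/209))*(1/1627967) = -81165/54049 + (188/209)*(1/1627967) = -81165/54049 + 188/340245103 = -27615983623783/18389907572047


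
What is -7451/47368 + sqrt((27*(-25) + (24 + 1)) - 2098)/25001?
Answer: -7451/47368 + 2*I*sqrt(687)/25001 ≈ -0.1573 + 0.0020968*I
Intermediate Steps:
-7451/47368 + sqrt((27*(-25) + (24 + 1)) - 2098)/25001 = -7451*1/47368 + sqrt((-675 + 25) - 2098)*(1/25001) = -7451/47368 + sqrt(-650 - 2098)*(1/25001) = -7451/47368 + sqrt(-2748)*(1/25001) = -7451/47368 + (2*I*sqrt(687))*(1/25001) = -7451/47368 + 2*I*sqrt(687)/25001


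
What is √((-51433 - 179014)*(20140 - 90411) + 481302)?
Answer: √16194222439 ≈ 1.2726e+5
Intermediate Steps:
√((-51433 - 179014)*(20140 - 90411) + 481302) = √(-230447*(-70271) + 481302) = √(16193741137 + 481302) = √16194222439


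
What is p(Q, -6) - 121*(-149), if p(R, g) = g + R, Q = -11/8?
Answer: 144173/8 ≈ 18022.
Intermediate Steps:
Q = -11/8 (Q = -11*1/8 = -11/8 ≈ -1.3750)
p(R, g) = R + g
p(Q, -6) - 121*(-149) = (-11/8 - 6) - 121*(-149) = -59/8 + 18029 = 144173/8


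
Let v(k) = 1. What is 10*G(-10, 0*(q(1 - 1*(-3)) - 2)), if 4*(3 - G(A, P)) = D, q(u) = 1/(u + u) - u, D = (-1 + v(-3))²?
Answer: 30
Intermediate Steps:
D = 0 (D = (-1 + 1)² = 0² = 0)
q(u) = 1/(2*u) - u
G(A, P) = 3 (G(A, P) = 3 - ¼*0 = 3 + 0 = 3)
10*G(-10, 0*(q(1 - 1*(-3)) - 2)) = 10*3 = 30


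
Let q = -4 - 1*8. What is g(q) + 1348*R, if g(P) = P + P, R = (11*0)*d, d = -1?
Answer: -24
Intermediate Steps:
q = -12 (q = -4 - 8 = -12)
R = 0 (R = (11*0)*(-1) = 0*(-1) = 0)
g(P) = 2*P
g(q) + 1348*R = 2*(-12) + 1348*0 = -24 + 0 = -24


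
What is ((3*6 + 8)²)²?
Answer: 456976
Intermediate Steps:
((3*6 + 8)²)² = ((18 + 8)²)² = (26²)² = 676² = 456976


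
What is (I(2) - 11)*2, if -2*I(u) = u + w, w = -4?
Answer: -20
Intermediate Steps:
I(u) = 2 - u/2 (I(u) = -(u - 4)/2 = -(-4 + u)/2 = 2 - u/2)
(I(2) - 11)*2 = ((2 - ½*2) - 11)*2 = ((2 - 1) - 11)*2 = (1 - 11)*2 = -10*2 = -20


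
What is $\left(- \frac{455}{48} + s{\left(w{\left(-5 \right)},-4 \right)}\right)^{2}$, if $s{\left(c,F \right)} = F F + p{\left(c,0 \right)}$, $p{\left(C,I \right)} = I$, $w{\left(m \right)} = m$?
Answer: $\frac{97969}{2304} \approx 42.521$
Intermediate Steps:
$s{\left(c,F \right)} = F^{2}$ ($s{\left(c,F \right)} = F F + 0 = F^{2} + 0 = F^{2}$)
$\left(- \frac{455}{48} + s{\left(w{\left(-5 \right)},-4 \right)}\right)^{2} = \left(- \frac{455}{48} + \left(-4\right)^{2}\right)^{2} = \left(\left(-455\right) \frac{1}{48} + 16\right)^{2} = \left(- \frac{455}{48} + 16\right)^{2} = \left(\frac{313}{48}\right)^{2} = \frac{97969}{2304}$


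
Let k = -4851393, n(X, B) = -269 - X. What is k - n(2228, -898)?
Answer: -4848896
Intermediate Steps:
k - n(2228, -898) = -4851393 - (-269 - 1*2228) = -4851393 - (-269 - 2228) = -4851393 - 1*(-2497) = -4851393 + 2497 = -4848896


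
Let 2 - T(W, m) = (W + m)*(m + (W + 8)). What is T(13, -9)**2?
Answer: 2116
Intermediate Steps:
T(W, m) = 2 - (W + m)*(8 + W + m) (T(W, m) = 2 - (W + m)*(m + (W + 8)) = 2 - (W + m)*(m + (8 + W)) = 2 - (W + m)*(8 + W + m))
T(13, -9)**2 = (2 - 1*13**2 - 1*(-9)**2 - 8*13 - 8*(-9) - 2*13*(-9))**2 = (2 - 1*169 - 1*81 - 104 + 72 + 234)**2 = (2 - 169 - 81 - 104 + 72 + 234)**2 = (-46)**2 = 2116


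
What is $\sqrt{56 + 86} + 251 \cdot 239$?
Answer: $59989 + \sqrt{142} \approx 60001.0$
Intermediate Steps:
$\sqrt{56 + 86} + 251 \cdot 239 = \sqrt{142} + 59989 = 59989 + \sqrt{142}$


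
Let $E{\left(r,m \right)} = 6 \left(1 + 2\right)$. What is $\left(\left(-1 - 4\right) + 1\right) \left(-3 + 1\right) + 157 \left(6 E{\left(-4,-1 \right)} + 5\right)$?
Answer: $17749$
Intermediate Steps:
$E{\left(r,m \right)} = 18$ ($E{\left(r,m \right)} = 6 \cdot 3 = 18$)
$\left(\left(-1 - 4\right) + 1\right) \left(-3 + 1\right) + 157 \left(6 E{\left(-4,-1 \right)} + 5\right) = \left(\left(-1 - 4\right) + 1\right) \left(-3 + 1\right) + 157 \left(6 \cdot 18 + 5\right) = \left(-5 + 1\right) \left(-2\right) + 157 \left(108 + 5\right) = \left(-4\right) \left(-2\right) + 157 \cdot 113 = 8 + 17741 = 17749$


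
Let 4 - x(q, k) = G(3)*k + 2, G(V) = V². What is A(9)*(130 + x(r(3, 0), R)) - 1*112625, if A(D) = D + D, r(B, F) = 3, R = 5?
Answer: -111059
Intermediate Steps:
x(q, k) = 2 - 9*k (x(q, k) = 4 - (3²*k + 2) = 4 - (9*k + 2) = 4 - (2 + 9*k) = 4 + (-2 - 9*k) = 2 - 9*k)
A(D) = 2*D
A(9)*(130 + x(r(3, 0), R)) - 1*112625 = (2*9)*(130 + (2 - 9*5)) - 1*112625 = 18*(130 + (2 - 45)) - 112625 = 18*(130 - 43) - 112625 = 18*87 - 112625 = 1566 - 112625 = -111059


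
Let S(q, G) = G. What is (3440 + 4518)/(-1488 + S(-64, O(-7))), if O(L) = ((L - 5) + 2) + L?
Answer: -7958/1505 ≈ -5.2877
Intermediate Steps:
O(L) = -3 + 2*L (O(L) = ((-5 + L) + 2) + L = (-3 + L) + L = -3 + 2*L)
(3440 + 4518)/(-1488 + S(-64, O(-7))) = (3440 + 4518)/(-1488 + (-3 + 2*(-7))) = 7958/(-1488 + (-3 - 14)) = 7958/(-1488 - 17) = 7958/(-1505) = 7958*(-1/1505) = -7958/1505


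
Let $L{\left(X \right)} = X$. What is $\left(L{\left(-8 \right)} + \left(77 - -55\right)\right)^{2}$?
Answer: $15376$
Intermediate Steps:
$\left(L{\left(-8 \right)} + \left(77 - -55\right)\right)^{2} = \left(-8 + \left(77 - -55\right)\right)^{2} = \left(-8 + \left(77 + 55\right)\right)^{2} = \left(-8 + 132\right)^{2} = 124^{2} = 15376$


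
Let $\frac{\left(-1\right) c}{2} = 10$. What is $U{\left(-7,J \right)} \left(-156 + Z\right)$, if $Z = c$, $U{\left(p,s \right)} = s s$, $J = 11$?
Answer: $-21296$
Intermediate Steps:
$c = -20$ ($c = \left(-2\right) 10 = -20$)
$U{\left(p,s \right)} = s^{2}$
$Z = -20$
$U{\left(-7,J \right)} \left(-156 + Z\right) = 11^{2} \left(-156 - 20\right) = 121 \left(-176\right) = -21296$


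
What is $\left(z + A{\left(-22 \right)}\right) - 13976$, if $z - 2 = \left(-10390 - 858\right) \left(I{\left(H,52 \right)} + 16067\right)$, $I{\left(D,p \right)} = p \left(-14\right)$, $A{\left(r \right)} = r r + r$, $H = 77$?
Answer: $-172546584$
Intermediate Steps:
$A{\left(r \right)} = r + r^{2}$ ($A{\left(r \right)} = r^{2} + r = r + r^{2}$)
$I{\left(D,p \right)} = - 14 p$
$z = -172533070$ ($z = 2 + \left(-10390 - 858\right) \left(\left(-14\right) 52 + 16067\right) = 2 - 11248 \left(-728 + 16067\right) = 2 - 172533072 = -172533070$)
$\left(z + A{\left(-22 \right)}\right) - 13976 = \left(-172533070 - 22 \left(1 - 22\right)\right) - 13976 = \left(-172533070 - -462\right) - 13976 = \left(-172533070 + 462\right) - 13976 = -172532608 - 13976 = -172546584$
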